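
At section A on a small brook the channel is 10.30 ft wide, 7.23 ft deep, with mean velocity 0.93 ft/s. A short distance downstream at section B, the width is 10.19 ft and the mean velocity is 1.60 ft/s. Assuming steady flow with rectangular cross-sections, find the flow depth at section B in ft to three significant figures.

4.25 ft

Q = A₁V₁ = (10.30×7.23) × 0.93 = 69.26 ft³/s
d₂ = Q/(b₂ V₂) = 69.26/(10.19×1.60) = 4.248 ft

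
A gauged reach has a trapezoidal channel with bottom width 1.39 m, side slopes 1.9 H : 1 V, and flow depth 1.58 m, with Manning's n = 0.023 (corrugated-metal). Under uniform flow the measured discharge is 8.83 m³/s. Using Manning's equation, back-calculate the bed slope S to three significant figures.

A = (b + z·y)·y = (1.39 + 1.9×1.58)×1.58 = 6.939 m²
P = b + 2y√(1+z²) = 1.39 + 2×1.58×√(1+1.9²) = 8.175 m
R = A/P = 6.939/8.175 = 0.8489 m
S = (Q·n / (1·A·R^(2/3)))² = (8.83×0.023 / (1×6.939×0.8965))² = 0.001066

0.00107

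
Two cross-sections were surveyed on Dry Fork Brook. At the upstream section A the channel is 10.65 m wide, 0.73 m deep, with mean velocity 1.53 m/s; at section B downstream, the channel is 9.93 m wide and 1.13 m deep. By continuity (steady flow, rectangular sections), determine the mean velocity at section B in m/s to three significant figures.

Q = A₁V₁ = (10.65×0.73) × 1.53 = 11.89 m³/s
A₂ = 9.93 × 1.13 = 11.22 m²
V₂ = Q/A₂ = 11.89/11.22 = 1.060 m/s

1.06 m/s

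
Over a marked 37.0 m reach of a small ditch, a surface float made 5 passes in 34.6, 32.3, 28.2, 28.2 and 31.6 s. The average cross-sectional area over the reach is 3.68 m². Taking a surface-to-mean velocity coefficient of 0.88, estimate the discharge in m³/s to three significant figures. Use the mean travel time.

t̄ = (34.6 + 32.3 + 28.2 + 28.2 + 31.6) / 5 = 30.98 s
v_surface = L / t̄ = 37.0 / 30.98 = 1.194 m/s
v_mean = 0.88 × 1.194 = 1.051 m/s
Q = A × v_mean = 3.68 × 1.051 = 3.868 m³/s

3.87 m³/s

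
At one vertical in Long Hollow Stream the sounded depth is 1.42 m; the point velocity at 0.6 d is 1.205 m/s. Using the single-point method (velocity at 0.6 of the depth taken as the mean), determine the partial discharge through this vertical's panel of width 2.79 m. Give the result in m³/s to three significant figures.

v̄ = v₀.₆ = 1.205 m/s
q = v̄ × d × w = 1.205 × 1.42 × 2.79 = 4.774 m³/s

4.77 m³/s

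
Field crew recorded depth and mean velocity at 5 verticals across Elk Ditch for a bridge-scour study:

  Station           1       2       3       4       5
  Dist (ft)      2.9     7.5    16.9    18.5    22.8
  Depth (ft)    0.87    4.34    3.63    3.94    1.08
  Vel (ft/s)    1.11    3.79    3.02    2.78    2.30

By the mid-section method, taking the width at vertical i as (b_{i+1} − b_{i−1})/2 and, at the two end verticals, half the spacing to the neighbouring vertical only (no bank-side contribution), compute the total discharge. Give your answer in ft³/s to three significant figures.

215 ft³/s

w_1 = (7.5 − 2.9)/2 = 2.3 ft; q_1 = 1.11 × 0.87 × 2.3 = 2.221 ft³/s
w_2 = (16.9 − 2.9)/2 = 7 ft; q_2 = 3.79 × 4.34 × 7 = 115.1 ft³/s
w_3 = (18.5 − 7.5)/2 = 5.5 ft; q_3 = 3.02 × 3.63 × 5.5 = 60.29 ft³/s
w_4 = (22.8 − 16.9)/2 = 2.95 ft; q_4 = 2.78 × 3.94 × 2.95 = 32.31 ft³/s
w_5 = (22.8 − 18.5)/2 = 2.15 ft; q_5 = 2.30 × 1.08 × 2.15 = 5.341 ft³/s
Q = Σ qᵢ = 215.3 ft³/s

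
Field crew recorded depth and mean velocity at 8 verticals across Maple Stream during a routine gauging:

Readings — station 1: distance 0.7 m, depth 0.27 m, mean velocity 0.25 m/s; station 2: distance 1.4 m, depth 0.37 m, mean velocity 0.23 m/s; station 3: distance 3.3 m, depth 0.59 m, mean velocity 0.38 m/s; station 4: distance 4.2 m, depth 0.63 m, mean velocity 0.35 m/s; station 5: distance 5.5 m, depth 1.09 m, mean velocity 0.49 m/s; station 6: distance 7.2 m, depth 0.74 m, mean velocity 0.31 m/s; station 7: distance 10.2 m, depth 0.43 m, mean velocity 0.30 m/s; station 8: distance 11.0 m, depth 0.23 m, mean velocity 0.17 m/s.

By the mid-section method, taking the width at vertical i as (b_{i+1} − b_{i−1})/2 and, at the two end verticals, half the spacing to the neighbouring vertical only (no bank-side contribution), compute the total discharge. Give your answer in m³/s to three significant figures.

w_1 = (1.4 − 0.7)/2 = 0.35 m; q_1 = 0.25 × 0.27 × 0.35 = 0.02363 m³/s
w_2 = (3.3 − 0.7)/2 = 1.3 m; q_2 = 0.23 × 0.37 × 1.3 = 0.1106 m³/s
w_3 = (4.2 − 1.4)/2 = 1.4 m; q_3 = 0.38 × 0.59 × 1.4 = 0.3139 m³/s
w_4 = (5.5 − 3.3)/2 = 1.1 m; q_4 = 0.35 × 0.63 × 1.1 = 0.2426 m³/s
w_5 = (7.2 − 4.2)/2 = 1.5 m; q_5 = 0.49 × 1.09 × 1.5 = 0.8012 m³/s
w_6 = (10.2 − 5.5)/2 = 2.35 m; q_6 = 0.31 × 0.74 × 2.35 = 0.5391 m³/s
w_7 = (11.0 − 7.2)/2 = 1.9 m; q_7 = 0.30 × 0.43 × 1.9 = 0.2451 m³/s
w_8 = (11.0 − 10.2)/2 = 0.4 m; q_8 = 0.17 × 0.23 × 0.4 = 0.01564 m³/s
Q = Σ qᵢ = 2.292 m³/s

2.29 m³/s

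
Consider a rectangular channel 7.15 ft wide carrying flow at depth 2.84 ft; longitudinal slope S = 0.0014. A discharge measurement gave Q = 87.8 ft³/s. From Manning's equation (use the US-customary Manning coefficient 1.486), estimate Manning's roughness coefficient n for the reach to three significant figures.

0.0175

A = b·y = 7.15 × 2.84 = 20.31 ft²
P = b + 2y = 7.15 + 2×2.84 = 12.83 ft
R = A/P = 20.31/12.83 = 1.583 ft
n = (1.486/Q)·A·R^(2/3)·S^(1/2) = (1.486/87.8) × 20.31 × 1.358 × 0.03742 = 0.01746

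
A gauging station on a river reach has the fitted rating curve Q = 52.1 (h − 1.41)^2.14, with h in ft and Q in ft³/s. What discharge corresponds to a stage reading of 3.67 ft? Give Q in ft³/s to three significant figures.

298 ft³/s

Q = 52.1 × (3.67 − 1.41)^2.14 = 52.1 × 2.26^2.14 = 298.3 ft³/s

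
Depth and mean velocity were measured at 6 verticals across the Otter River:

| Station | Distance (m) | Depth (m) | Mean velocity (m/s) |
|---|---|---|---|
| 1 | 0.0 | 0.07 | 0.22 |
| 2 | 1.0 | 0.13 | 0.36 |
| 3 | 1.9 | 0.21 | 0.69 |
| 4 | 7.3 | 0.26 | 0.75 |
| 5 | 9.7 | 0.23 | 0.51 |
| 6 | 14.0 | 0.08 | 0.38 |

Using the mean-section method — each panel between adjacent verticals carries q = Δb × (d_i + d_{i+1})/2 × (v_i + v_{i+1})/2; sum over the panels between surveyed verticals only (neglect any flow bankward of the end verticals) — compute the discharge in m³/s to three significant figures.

Panel 1-2: Δb = 1 m, d̄ = (0.07+0.13)/2 = 0.1, v̄ = (0.22+0.36)/2 = 0.29 → q = 1×0.1×0.29 = 0.02900 m³/s
Panel 2-3: Δb = 0.9 m, d̄ = (0.13+0.21)/2 = 0.17, v̄ = (0.36+0.69)/2 = 0.525 → q = 0.9×0.17×0.525 = 0.08033 m³/s
Panel 3-4: Δb = 5.4 m, d̄ = (0.21+0.26)/2 = 0.235, v̄ = (0.69+0.75)/2 = 0.72 → q = 5.4×0.235×0.72 = 0.9137 m³/s
Panel 4-5: Δb = 2.4 m, d̄ = (0.26+0.23)/2 = 0.245, v̄ = (0.75+0.51)/2 = 0.63 → q = 2.4×0.245×0.63 = 0.3704 m³/s
Panel 5-6: Δb = 4.3 m, d̄ = (0.23+0.08)/2 = 0.155, v̄ = (0.51+0.38)/2 = 0.445 → q = 4.3×0.155×0.445 = 0.2966 m³/s
Q = Σ q = 1.690 m³/s

1.69 m³/s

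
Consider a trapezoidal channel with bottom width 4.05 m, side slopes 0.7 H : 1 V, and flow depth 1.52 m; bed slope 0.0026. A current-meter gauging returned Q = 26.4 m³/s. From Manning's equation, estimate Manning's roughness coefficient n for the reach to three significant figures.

A = (b + z·y)·y = (4.05 + 0.7×1.52)×1.52 = 7.773 m²
P = b + 2y√(1+z²) = 4.05 + 2×1.52×√(1+0.7²) = 7.761 m
R = A/P = 7.773/7.761 = 1.002 m
n = (1/Q)·A·R^(2/3)·S^(1/2) = (1/26.4) × 7.773 × 1.001 × 0.05099 = 0.01503

0.0150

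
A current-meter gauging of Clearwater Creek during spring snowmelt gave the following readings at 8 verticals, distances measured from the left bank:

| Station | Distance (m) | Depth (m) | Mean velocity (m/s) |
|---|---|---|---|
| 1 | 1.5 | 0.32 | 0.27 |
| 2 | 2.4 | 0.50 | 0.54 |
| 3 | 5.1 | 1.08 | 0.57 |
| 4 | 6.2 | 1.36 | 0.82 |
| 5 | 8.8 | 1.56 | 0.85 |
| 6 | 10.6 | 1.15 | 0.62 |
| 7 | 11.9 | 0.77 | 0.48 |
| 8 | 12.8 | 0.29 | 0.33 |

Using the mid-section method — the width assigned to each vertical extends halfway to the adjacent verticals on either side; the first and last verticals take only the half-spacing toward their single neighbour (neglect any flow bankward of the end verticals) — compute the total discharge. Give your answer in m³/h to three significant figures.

29600 m³/h

w_1 = (2.4 − 1.5)/2 = 0.45 m; q_1 = 0.27 × 0.32 × 0.45 = 0.03888 m³/s
w_2 = (5.1 − 1.5)/2 = 1.8 m; q_2 = 0.54 × 0.50 × 1.8 = 0.4860 m³/s
w_3 = (6.2 − 2.4)/2 = 1.9 m; q_3 = 0.57 × 1.08 × 1.9 = 1.170 m³/s
w_4 = (8.8 − 5.1)/2 = 1.85 m; q_4 = 0.82 × 1.36 × 1.85 = 2.063 m³/s
w_5 = (10.6 − 6.2)/2 = 2.2 m; q_5 = 0.85 × 1.56 × 2.2 = 2.917 m³/s
w_6 = (11.9 − 8.8)/2 = 1.55 m; q_6 = 0.62 × 1.15 × 1.55 = 1.105 m³/s
w_7 = (12.8 − 10.6)/2 = 1.1 m; q_7 = 0.48 × 0.77 × 1.1 = 0.4066 m³/s
w_8 = (12.8 − 11.9)/2 = 0.45 m; q_8 = 0.33 × 0.29 × 0.45 = 0.04307 m³/s
Q = Σ qᵢ = 8.230 m³/s
= 8.230 × 3600 = 29630 m³/h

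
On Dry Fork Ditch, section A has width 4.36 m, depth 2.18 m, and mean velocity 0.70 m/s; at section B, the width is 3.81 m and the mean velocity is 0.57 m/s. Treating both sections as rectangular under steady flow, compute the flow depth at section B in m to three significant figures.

Q = A₁V₁ = (4.36×2.18) × 0.70 = 6.653 m³/s
d₂ = Q/(b₂ V₂) = 6.653/(3.81×0.57) = 3.064 m

3.06 m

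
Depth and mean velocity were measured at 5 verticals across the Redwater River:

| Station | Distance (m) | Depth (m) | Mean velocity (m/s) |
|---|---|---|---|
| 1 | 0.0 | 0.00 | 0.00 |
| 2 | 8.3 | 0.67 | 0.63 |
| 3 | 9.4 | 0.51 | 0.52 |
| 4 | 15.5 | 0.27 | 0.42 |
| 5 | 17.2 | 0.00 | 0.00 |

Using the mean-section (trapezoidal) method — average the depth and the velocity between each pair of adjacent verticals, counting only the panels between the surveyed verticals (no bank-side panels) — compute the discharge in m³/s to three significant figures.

2.42 m³/s

Panel 1-2: Δb = 8.3 m, d̄ = (0.00+0.67)/2 = 0.335, v̄ = (0.00+0.63)/2 = 0.315 → q = 8.3×0.335×0.315 = 0.8759 m³/s
Panel 2-3: Δb = 1.1 m, d̄ = (0.67+0.51)/2 = 0.59, v̄ = (0.63+0.52)/2 = 0.575 → q = 1.1×0.59×0.575 = 0.3732 m³/s
Panel 3-4: Δb = 6.1 m, d̄ = (0.51+0.27)/2 = 0.39, v̄ = (0.52+0.42)/2 = 0.47 → q = 6.1×0.39×0.47 = 1.118 m³/s
Panel 4-5: Δb = 1.7 m, d̄ = (0.27+0.00)/2 = 0.135, v̄ = (0.42+0.00)/2 = 0.21 → q = 1.7×0.135×0.21 = 0.04820 m³/s
Q = Σ q = 2.415 m³/s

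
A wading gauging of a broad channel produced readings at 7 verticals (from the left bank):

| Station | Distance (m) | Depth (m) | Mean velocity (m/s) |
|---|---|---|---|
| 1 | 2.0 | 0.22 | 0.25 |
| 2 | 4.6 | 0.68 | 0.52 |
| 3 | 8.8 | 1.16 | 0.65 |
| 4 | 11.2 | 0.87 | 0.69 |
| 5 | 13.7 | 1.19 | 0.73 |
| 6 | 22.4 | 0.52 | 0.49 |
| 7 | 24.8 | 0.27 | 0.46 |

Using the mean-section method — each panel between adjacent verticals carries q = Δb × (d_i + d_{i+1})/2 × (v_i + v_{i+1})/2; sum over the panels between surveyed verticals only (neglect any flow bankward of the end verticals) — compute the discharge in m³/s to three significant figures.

Panel 1-2: Δb = 2.6 m, d̄ = (0.22+0.68)/2 = 0.45, v̄ = (0.25+0.52)/2 = 0.385 → q = 2.6×0.45×0.385 = 0.4505 m³/s
Panel 2-3: Δb = 4.2 m, d̄ = (0.68+1.16)/2 = 0.92, v̄ = (0.52+0.65)/2 = 0.585 → q = 4.2×0.92×0.585 = 2.260 m³/s
Panel 3-4: Δb = 2.4 m, d̄ = (1.16+0.87)/2 = 1.015, v̄ = (0.65+0.69)/2 = 0.67 → q = 2.4×1.015×0.67 = 1.632 m³/s
Panel 4-5: Δb = 2.5 m, d̄ = (0.87+1.19)/2 = 1.03, v̄ = (0.69+0.73)/2 = 0.71 → q = 2.5×1.03×0.71 = 1.828 m³/s
Panel 5-6: Δb = 8.7 m, d̄ = (1.19+0.52)/2 = 0.855, v̄ = (0.73+0.49)/2 = 0.61 → q = 8.7×0.855×0.61 = 4.537 m³/s
Panel 6-7: Δb = 2.4 m, d̄ = (0.52+0.27)/2 = 0.395, v̄ = (0.49+0.46)/2 = 0.475 → q = 2.4×0.395×0.475 = 0.4503 m³/s
Q = Σ q = 11.16 m³/s

11.2 m³/s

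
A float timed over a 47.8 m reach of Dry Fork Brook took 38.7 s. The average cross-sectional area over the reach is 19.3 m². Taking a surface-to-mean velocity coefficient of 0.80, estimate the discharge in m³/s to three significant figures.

19.1 m³/s

v_surface = L / t̄ = 47.8 / 38.7 = 1.235 m/s
v_mean = 0.80 × 1.235 = 0.9881 m/s
Q = A × v_mean = 19.3 × 0.9881 = 19.07 m³/s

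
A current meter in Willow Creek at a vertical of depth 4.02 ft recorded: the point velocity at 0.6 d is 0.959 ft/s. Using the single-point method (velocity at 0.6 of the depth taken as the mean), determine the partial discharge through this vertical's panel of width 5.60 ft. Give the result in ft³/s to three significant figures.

21.6 ft³/s

v̄ = v₀.₆ = 0.959 ft/s
q = v̄ × d × w = 0.9590 × 4.02 × 5.60 = 21.59 ft³/s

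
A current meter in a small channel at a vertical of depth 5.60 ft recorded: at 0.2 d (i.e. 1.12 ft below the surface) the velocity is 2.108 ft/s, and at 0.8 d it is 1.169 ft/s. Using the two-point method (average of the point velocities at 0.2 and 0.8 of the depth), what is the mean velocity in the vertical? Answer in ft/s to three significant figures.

1.64 ft/s

v̄ = (2.108 + 1.169) / 2 = 1.639 ft/s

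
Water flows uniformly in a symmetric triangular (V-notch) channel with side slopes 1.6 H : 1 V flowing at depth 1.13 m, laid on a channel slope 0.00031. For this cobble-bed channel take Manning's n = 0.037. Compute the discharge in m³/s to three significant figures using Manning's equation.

0.595 m³/s

A = z·y² = 1.6×1.13² = 2.043 m²
P = 2y√(1+z²) = 2×1.13×√(1+1.6²) = 4.264 m
R = A/P = 2.043/4.264 = 0.4791 m
Q = (1/n)·A·R^(2/3)·S^(1/2) = (1/0.037) × 2.043 × 0.4791^(2/3) × 0.00031^(1/2) = 0.5953 m³/s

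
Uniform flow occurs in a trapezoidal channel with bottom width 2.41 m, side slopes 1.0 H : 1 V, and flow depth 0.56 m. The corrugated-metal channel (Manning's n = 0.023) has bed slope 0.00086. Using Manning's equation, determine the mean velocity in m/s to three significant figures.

A = (b + z·y)·y = (2.41 + 1.0×0.56)×0.56 = 1.663 m²
P = b + 2y√(1+z²) = 2.41 + 2×0.56×√(1+1.0²) = 3.994 m
R = A/P = 1.663/3.994 = 0.4164 m
Q = (1/n)·A·R^(2/3)·S^(1/2) = (1/0.023) × 1.663 × 0.4164^(2/3) × 0.00086^(1/2) = 1.183 m³/s
V = Q/A = 1.183/1.663 = 0.7110 m/s

0.711 m/s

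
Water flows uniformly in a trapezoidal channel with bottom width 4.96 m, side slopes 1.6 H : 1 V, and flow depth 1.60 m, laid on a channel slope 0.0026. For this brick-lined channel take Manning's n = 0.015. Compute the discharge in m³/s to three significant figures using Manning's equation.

43.4 m³/s

A = (b + z·y)·y = (4.96 + 1.6×1.60)×1.60 = 12.03 m²
P = b + 2y√(1+z²) = 4.96 + 2×1.60×√(1+1.6²) = 11.00 m
R = A/P = 12.03/11.00 = 1.094 m
Q = (1/n)·A·R^(2/3)·S^(1/2) = (1/0.015) × 12.03 × 1.094^(2/3) × 0.0026^(1/2) = 43.43 m³/s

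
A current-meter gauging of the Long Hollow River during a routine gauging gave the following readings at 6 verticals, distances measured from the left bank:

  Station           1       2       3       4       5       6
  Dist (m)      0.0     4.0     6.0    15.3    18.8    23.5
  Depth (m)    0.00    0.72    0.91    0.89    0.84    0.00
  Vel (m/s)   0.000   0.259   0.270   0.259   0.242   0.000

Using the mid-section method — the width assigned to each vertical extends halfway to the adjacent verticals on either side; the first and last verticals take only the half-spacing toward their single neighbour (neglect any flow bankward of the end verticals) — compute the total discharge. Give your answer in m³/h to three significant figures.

w_2 = (6.0 − 0.0)/2 = 3 m; q_2 = 0.259 × 0.72 × 3 = 0.5594 m³/s
w_3 = (15.3 − 4.0)/2 = 5.65 m; q_3 = 0.270 × 0.91 × 5.65 = 1.388 m³/s
w_4 = (18.8 − 6.0)/2 = 6.4 m; q_4 = 0.259 × 0.89 × 6.4 = 1.475 m³/s
w_5 = (23.5 − 15.3)/2 = 4.1 m; q_5 = 0.242 × 0.84 × 4.1 = 0.8334 m³/s
Stations 1, 6 contribute zero (depth or velocity is 0).
Q = Σ qᵢ = 4.256 m³/s
= 4.256 × 3600 = 15320 m³/h

15300 m³/h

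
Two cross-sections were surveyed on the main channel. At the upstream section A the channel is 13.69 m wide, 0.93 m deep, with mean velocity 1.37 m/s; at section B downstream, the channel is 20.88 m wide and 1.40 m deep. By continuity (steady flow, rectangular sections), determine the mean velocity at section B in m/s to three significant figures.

Q = A₁V₁ = (13.69×0.93) × 1.37 = 17.44 m³/s
A₂ = 20.88 × 1.40 = 29.23 m²
V₂ = Q/A₂ = 17.44/29.23 = 0.5967 m/s

0.597 m/s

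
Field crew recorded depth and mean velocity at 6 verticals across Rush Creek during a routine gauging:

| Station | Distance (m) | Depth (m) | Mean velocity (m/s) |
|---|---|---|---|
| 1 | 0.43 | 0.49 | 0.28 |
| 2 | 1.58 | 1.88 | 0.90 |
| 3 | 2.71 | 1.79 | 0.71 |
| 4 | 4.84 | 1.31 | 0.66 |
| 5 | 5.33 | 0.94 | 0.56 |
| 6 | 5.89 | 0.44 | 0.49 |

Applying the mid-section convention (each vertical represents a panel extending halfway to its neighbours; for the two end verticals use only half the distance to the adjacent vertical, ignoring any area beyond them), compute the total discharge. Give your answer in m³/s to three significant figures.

5.55 m³/s

w_1 = (1.58 − 0.43)/2 = 0.575 m; q_1 = 0.28 × 0.49 × 0.575 = 0.07889 m³/s
w_2 = (2.71 − 0.43)/2 = 1.14 m; q_2 = 0.90 × 1.88 × 1.14 = 1.929 m³/s
w_3 = (4.84 − 1.58)/2 = 1.63 m; q_3 = 0.71 × 1.79 × 1.63 = 2.072 m³/s
w_4 = (5.33 − 2.71)/2 = 1.31 m; q_4 = 0.66 × 1.31 × 1.31 = 1.133 m³/s
w_5 = (5.89 − 4.84)/2 = 0.525 m; q_5 = 0.56 × 0.94 × 0.525 = 0.2764 m³/s
w_6 = (5.89 − 5.33)/2 = 0.28 m; q_6 = 0.49 × 0.44 × 0.28 = 0.06037 m³/s
Q = Σ qᵢ = 5.549 m³/s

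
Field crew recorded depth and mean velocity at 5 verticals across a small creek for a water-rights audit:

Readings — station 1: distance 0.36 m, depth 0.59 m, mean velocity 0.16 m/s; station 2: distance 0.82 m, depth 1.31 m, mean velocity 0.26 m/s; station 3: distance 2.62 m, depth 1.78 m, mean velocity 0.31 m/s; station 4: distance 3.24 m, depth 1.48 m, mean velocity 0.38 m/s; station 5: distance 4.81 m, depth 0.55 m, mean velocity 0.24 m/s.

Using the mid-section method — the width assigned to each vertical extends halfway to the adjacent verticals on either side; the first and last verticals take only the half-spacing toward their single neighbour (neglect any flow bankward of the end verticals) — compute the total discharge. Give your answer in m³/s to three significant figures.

w_1 = (0.82 − 0.36)/2 = 0.23 m; q_1 = 0.16 × 0.59 × 0.23 = 0.02171 m³/s
w_2 = (2.62 − 0.36)/2 = 1.13 m; q_2 = 0.26 × 1.31 × 1.13 = 0.3849 m³/s
w_3 = (3.24 − 0.82)/2 = 1.21 m; q_3 = 0.31 × 1.78 × 1.21 = 0.6677 m³/s
w_4 = (4.81 − 2.62)/2 = 1.095 m; q_4 = 0.38 × 1.48 × 1.095 = 0.6158 m³/s
w_5 = (4.81 − 3.24)/2 = 0.785 m; q_5 = 0.24 × 0.55 × 0.785 = 0.1036 m³/s
Q = Σ qᵢ = 1.794 m³/s

1.79 m³/s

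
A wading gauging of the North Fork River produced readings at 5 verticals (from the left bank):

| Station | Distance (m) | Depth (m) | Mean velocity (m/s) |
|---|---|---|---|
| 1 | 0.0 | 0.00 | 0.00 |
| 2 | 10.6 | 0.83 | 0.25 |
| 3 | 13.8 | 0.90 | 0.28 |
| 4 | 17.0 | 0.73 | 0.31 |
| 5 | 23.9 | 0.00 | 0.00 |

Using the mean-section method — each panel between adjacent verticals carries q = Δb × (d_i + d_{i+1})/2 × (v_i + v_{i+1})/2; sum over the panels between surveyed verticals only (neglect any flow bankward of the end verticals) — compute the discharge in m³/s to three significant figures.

Panel 1-2: Δb = 10.6 m, d̄ = (0.00+0.83)/2 = 0.415, v̄ = (0.00+0.25)/2 = 0.125 → q = 10.6×0.415×0.125 = 0.5499 m³/s
Panel 2-3: Δb = 3.2 m, d̄ = (0.83+0.90)/2 = 0.865, v̄ = (0.25+0.28)/2 = 0.265 → q = 3.2×0.865×0.265 = 0.7335 m³/s
Panel 3-4: Δb = 3.2 m, d̄ = (0.90+0.73)/2 = 0.815, v̄ = (0.28+0.31)/2 = 0.295 → q = 3.2×0.815×0.295 = 0.7694 m³/s
Panel 4-5: Δb = 6.9 m, d̄ = (0.73+0.00)/2 = 0.365, v̄ = (0.31+0.00)/2 = 0.155 → q = 6.9×0.365×0.155 = 0.3904 m³/s
Q = Σ q = 2.443 m³/s

2.44 m³/s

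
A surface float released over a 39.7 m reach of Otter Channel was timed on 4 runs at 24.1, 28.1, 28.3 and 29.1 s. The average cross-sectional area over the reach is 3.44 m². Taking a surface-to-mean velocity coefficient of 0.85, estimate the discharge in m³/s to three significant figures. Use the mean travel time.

t̄ = (24.1 + 28.1 + 28.3 + 29.1) / 4 = 27.4 s
v_surface = L / t̄ = 39.7 / 27.4 = 1.449 m/s
v_mean = 0.85 × 1.449 = 1.232 m/s
Q = A × v_mean = 3.44 × 1.232 = 4.237 m³/s

4.24 m³/s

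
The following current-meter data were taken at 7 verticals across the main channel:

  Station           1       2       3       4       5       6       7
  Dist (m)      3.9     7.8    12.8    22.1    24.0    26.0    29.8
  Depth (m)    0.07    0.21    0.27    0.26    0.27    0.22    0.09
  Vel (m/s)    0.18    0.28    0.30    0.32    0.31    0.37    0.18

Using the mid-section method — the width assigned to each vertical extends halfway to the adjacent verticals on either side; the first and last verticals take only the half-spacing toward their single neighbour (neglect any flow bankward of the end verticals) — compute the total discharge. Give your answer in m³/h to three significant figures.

6340 m³/h

w_1 = (7.8 − 3.9)/2 = 1.95 m; q_1 = 0.18 × 0.07 × 1.95 = 0.02457 m³/s
w_2 = (12.8 − 3.9)/2 = 4.45 m; q_2 = 0.28 × 0.21 × 4.45 = 0.2617 m³/s
w_3 = (22.1 − 7.8)/2 = 7.15 m; q_3 = 0.30 × 0.27 × 7.15 = 0.5792 m³/s
w_4 = (24.0 − 12.8)/2 = 5.6 m; q_4 = 0.32 × 0.26 × 5.6 = 0.4659 m³/s
w_5 = (26.0 − 22.1)/2 = 1.95 m; q_5 = 0.31 × 0.27 × 1.95 = 0.1632 m³/s
w_6 = (29.8 − 24.0)/2 = 2.9 m; q_6 = 0.37 × 0.22 × 2.9 = 0.2361 m³/s
w_7 = (29.8 − 26.0)/2 = 1.9 m; q_7 = 0.18 × 0.09 × 1.9 = 0.03078 m³/s
Q = Σ qᵢ = 1.761 m³/s
= 1.761 × 3600 = 6341 m³/h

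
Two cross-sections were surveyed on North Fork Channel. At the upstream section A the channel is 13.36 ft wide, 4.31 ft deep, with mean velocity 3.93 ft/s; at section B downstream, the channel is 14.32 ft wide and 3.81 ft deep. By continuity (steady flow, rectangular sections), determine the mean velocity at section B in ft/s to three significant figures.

Q = A₁V₁ = (13.36×4.31) × 3.93 = 226.3 ft³/s
A₂ = 14.32 × 3.81 = 54.56 ft²
V₂ = Q/A₂ = 226.3/54.56 = 4.148 ft/s

4.15 ft/s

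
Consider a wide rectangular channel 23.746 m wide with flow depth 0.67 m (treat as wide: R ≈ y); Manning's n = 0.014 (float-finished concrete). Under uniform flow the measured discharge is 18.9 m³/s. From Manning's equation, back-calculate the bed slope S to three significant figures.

A = b·y = 23.746 × 0.67 = 15.91 m²
Wide channel: R ≈ y = 0.67 m
S = (Q·n / (1·A·R^(2/3)))² = (18.9×0.014 / (1×15.91×0.7657))² = 0.0004718

0.000472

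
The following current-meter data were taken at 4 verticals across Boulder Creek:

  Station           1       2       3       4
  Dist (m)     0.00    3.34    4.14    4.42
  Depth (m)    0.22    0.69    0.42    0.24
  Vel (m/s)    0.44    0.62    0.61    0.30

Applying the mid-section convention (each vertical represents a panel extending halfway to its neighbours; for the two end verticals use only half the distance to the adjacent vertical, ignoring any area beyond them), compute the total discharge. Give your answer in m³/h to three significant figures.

4300 m³/h

w_1 = (3.34 − 0.00)/2 = 1.67 m; q_1 = 0.44 × 0.22 × 1.67 = 0.1617 m³/s
w_2 = (4.14 − 0.00)/2 = 2.07 m; q_2 = 0.62 × 0.69 × 2.07 = 0.8855 m³/s
w_3 = (4.42 − 3.34)/2 = 0.54 m; q_3 = 0.61 × 0.42 × 0.54 = 0.1383 m³/s
w_4 = (4.42 − 4.14)/2 = 0.14 m; q_4 = 0.30 × 0.24 × 0.14 = 0.01008 m³/s
Q = Σ qᵢ = 1.196 m³/s
= 1.196 × 3600 = 4304 m³/h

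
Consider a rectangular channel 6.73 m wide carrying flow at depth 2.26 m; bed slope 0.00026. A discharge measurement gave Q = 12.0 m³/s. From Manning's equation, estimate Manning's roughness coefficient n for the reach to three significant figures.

0.0250

A = b·y = 6.73 × 2.26 = 15.21 m²
P = b + 2y = 6.73 + 2×2.26 = 11.25 m
R = A/P = 15.21/11.25 = 1.352 m
n = (1/Q)·A·R^(2/3)·S^(1/2) = (1/12.0) × 15.21 × 1.223 × 0.01612 = 0.02499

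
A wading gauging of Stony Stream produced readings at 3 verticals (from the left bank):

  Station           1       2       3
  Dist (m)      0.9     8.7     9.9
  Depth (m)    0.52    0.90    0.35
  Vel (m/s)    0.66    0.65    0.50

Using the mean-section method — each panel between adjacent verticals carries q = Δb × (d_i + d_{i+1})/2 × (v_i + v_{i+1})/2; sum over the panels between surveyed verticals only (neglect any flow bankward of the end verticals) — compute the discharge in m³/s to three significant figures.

Panel 1-2: Δb = 7.8 m, d̄ = (0.52+0.90)/2 = 0.71, v̄ = (0.66+0.65)/2 = 0.655 → q = 7.8×0.71×0.655 = 3.627 m³/s
Panel 2-3: Δb = 1.2 m, d̄ = (0.90+0.35)/2 = 0.625, v̄ = (0.65+0.50)/2 = 0.575 → q = 1.2×0.625×0.575 = 0.4313 m³/s
Q = Σ q = 4.059 m³/s

4.06 m³/s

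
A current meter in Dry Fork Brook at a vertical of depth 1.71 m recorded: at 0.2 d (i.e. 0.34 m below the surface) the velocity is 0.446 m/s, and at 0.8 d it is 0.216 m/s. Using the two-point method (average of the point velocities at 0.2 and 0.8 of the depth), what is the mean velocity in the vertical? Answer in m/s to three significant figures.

v̄ = (0.446 + 0.216) / 2 = 0.3310 m/s

0.331 m/s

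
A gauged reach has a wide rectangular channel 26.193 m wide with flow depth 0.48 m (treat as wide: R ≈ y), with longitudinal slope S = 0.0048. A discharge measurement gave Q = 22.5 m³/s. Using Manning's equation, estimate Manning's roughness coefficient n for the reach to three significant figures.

0.0237

A = b·y = 26.193 × 0.48 = 12.57 m²
Wide channel: R ≈ y = 0.48 m
n = (1/Q)·A·R^(2/3)·S^(1/2) = (1/22.5) × 12.57 × 0.6130 × 0.06928 = 0.02373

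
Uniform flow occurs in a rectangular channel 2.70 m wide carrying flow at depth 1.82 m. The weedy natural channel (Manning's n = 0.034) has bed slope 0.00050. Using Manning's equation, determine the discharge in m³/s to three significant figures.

A = b·y = 2.70 × 1.82 = 4.914 m²
P = b + 2y = 2.70 + 2×1.82 = 6.340 m
R = A/P = 4.914/6.340 = 0.7751 m
Q = (1/n)·A·R^(2/3)·S^(1/2) = (1/0.034) × 4.914 × 0.7751^(2/3) × 0.00050^(1/2) = 2.727 m³/s

2.73 m³/s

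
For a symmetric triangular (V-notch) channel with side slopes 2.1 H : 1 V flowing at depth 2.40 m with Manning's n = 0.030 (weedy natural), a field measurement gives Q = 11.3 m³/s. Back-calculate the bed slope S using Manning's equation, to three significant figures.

A = z·y² = 2.1×2.40² = 12.10 m²
P = 2y√(1+z²) = 2×2.40×√(1+2.1²) = 11.16 m
R = A/P = 12.10/11.16 = 1.083 m
S = (Q·n / (1·A·R^(2/3)))² = (11.3×0.030 / (1×12.10×1.055))² = 0.0007059

0.000706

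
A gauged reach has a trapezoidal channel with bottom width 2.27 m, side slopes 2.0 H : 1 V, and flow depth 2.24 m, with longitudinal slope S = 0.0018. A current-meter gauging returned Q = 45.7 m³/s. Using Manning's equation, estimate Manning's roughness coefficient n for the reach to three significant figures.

0.0161

A = (b + z·y)·y = (2.27 + 2.0×2.24)×2.24 = 15.12 m²
P = b + 2y√(1+z²) = 2.27 + 2×2.24×√(1+2.0²) = 12.29 m
R = A/P = 15.12/12.29 = 1.231 m
n = (1/Q)·A·R^(2/3)·S^(1/2) = (1/45.7) × 15.12 × 1.148 × 0.04243 = 0.01612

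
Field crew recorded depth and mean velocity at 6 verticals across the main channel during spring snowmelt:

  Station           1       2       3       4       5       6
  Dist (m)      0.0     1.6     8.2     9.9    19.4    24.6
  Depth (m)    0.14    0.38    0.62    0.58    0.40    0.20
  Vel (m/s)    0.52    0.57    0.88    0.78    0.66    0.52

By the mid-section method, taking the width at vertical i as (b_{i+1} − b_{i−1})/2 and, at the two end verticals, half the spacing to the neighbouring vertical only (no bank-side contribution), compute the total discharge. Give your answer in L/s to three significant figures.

7950 L/s

w_1 = (1.6 − 0.0)/2 = 0.8 m; q_1 = 0.52 × 0.14 × 0.8 = 0.05824 m³/s
w_2 = (8.2 − 0.0)/2 = 4.1 m; q_2 = 0.57 × 0.38 × 4.1 = 0.8881 m³/s
w_3 = (9.9 − 1.6)/2 = 4.15 m; q_3 = 0.88 × 0.62 × 4.15 = 2.264 m³/s
w_4 = (19.4 − 8.2)/2 = 5.6 m; q_4 = 0.78 × 0.58 × 5.6 = 2.533 m³/s
w_5 = (24.6 − 9.9)/2 = 7.35 m; q_5 = 0.66 × 0.40 × 7.35 = 1.940 m³/s
w_6 = (24.6 − 19.4)/2 = 2.6 m; q_6 = 0.52 × 0.20 × 2.6 = 0.2704 m³/s
Q = Σ qᵢ = 7.955 m³/s
= 7.955 × 1000 = 7955 L/s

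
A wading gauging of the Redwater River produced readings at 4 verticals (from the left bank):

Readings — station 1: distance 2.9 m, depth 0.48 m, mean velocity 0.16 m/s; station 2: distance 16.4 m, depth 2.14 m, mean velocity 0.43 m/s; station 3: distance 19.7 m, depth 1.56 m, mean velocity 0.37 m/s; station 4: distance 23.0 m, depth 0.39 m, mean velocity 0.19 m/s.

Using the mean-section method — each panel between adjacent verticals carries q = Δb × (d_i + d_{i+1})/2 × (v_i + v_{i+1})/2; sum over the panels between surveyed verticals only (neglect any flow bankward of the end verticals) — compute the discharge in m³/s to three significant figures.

Panel 1-2: Δb = 13.5 m, d̄ = (0.48+2.14)/2 = 1.31, v̄ = (0.16+0.43)/2 = 0.295 → q = 13.5×1.31×0.295 = 5.217 m³/s
Panel 2-3: Δb = 3.3 m, d̄ = (2.14+1.56)/2 = 1.85, v̄ = (0.43+0.37)/2 = 0.4 → q = 3.3×1.85×0.4 = 2.442 m³/s
Panel 3-4: Δb = 3.3 m, d̄ = (1.56+0.39)/2 = 0.975, v̄ = (0.37+0.19)/2 = 0.28 → q = 3.3×0.975×0.28 = 0.9009 m³/s
Q = Σ q = 8.560 m³/s

8.56 m³/s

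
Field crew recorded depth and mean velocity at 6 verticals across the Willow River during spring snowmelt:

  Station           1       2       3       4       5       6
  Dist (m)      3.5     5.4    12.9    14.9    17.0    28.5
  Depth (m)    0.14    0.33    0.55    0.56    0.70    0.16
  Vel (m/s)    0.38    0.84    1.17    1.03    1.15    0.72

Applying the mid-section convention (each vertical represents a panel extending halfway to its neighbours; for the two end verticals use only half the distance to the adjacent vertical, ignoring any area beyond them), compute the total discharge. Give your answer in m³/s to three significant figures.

11.7 m³/s

w_1 = (5.4 − 3.5)/2 = 0.95 m; q_1 = 0.38 × 0.14 × 0.95 = 0.05054 m³/s
w_2 = (12.9 − 3.5)/2 = 4.7 m; q_2 = 0.84 × 0.33 × 4.7 = 1.303 m³/s
w_3 = (14.9 − 5.4)/2 = 4.75 m; q_3 = 1.17 × 0.55 × 4.75 = 3.057 m³/s
w_4 = (17.0 − 12.9)/2 = 2.05 m; q_4 = 1.03 × 0.56 × 2.05 = 1.182 m³/s
w_5 = (28.5 − 14.9)/2 = 6.8 m; q_5 = 1.15 × 0.70 × 6.8 = 5.474 m³/s
w_6 = (28.5 − 17.0)/2 = 5.75 m; q_6 = 0.72 × 0.16 × 5.75 = 0.6624 m³/s
Q = Σ qᵢ = 11.73 m³/s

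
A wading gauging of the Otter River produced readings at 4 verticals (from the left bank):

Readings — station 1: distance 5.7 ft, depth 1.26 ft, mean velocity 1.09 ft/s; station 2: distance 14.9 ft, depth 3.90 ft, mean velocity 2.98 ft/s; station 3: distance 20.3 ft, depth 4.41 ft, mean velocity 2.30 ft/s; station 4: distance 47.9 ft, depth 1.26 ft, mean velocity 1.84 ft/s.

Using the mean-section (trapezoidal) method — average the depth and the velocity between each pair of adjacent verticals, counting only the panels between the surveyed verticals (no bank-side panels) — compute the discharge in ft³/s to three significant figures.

Panel 1-2: Δb = 9.2 ft, d̄ = (1.26+3.90)/2 = 2.58, v̄ = (1.09+2.98)/2 = 2.035 → q = 9.2×2.58×2.035 = 48.30 ft³/s
Panel 2-3: Δb = 5.4 ft, d̄ = (3.90+4.41)/2 = 4.155, v̄ = (2.98+2.30)/2 = 2.64 → q = 5.4×4.155×2.64 = 59.23 ft³/s
Panel 3-4: Δb = 27.6 ft, d̄ = (4.41+1.26)/2 = 2.835, v̄ = (2.30+1.84)/2 = 2.07 → q = 27.6×2.835×2.07 = 162.0 ft³/s
Q = Σ q = 269.5 ft³/s

270 ft³/s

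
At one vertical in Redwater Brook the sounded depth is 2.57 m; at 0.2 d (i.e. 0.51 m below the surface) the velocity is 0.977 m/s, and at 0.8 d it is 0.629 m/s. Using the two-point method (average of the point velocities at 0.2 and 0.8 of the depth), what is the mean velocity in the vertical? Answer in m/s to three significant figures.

v̄ = (0.977 + 0.629) / 2 = 0.8030 m/s

0.803 m/s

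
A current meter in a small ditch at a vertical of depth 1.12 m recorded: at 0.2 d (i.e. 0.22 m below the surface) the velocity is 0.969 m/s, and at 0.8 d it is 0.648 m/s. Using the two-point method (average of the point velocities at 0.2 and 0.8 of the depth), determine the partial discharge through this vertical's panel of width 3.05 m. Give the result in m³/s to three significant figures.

2.76 m³/s

v̄ = (0.969 + 0.648) / 2 = 0.8085 m/s
q = v̄ × d × w = 0.8085 × 1.12 × 3.05 = 2.762 m³/s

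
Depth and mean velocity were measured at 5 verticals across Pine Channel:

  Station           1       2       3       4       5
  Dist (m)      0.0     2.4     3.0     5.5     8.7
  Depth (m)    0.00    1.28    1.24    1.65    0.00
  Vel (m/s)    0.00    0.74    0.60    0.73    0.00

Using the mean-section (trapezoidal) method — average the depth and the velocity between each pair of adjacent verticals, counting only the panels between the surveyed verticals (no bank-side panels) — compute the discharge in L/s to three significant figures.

4440 L/s

Panel 1-2: Δb = 2.4 m, d̄ = (0.00+1.28)/2 = 0.64, v̄ = (0.00+0.74)/2 = 0.37 → q = 2.4×0.64×0.37 = 0.5683 m³/s
Panel 2-3: Δb = 0.6 m, d̄ = (1.28+1.24)/2 = 1.26, v̄ = (0.74+0.60)/2 = 0.67 → q = 0.6×1.26×0.67 = 0.5065 m³/s
Panel 3-4: Δb = 2.5 m, d̄ = (1.24+1.65)/2 = 1.445, v̄ = (0.60+0.73)/2 = 0.665 → q = 2.5×1.445×0.665 = 2.402 m³/s
Panel 4-5: Δb = 3.2 m, d̄ = (1.65+0.00)/2 = 0.825, v̄ = (0.73+0.00)/2 = 0.365 → q = 3.2×0.825×0.365 = 0.9636 m³/s
Q = Σ q = 4.441 m³/s
= 4.441 × 1000 = 4441 L/s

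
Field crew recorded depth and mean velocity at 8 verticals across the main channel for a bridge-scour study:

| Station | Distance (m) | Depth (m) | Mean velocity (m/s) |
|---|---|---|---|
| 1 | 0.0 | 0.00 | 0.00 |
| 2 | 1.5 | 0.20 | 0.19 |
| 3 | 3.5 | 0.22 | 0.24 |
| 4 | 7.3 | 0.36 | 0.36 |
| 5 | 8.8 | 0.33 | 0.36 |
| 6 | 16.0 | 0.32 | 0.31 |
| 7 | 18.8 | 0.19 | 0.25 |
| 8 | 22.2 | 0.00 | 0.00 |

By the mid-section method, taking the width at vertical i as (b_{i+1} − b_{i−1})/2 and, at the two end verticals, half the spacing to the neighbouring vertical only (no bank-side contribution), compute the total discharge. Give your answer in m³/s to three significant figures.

w_2 = (3.5 − 0.0)/2 = 1.75 m; q_2 = 0.19 × 0.20 × 1.75 = 0.06650 m³/s
w_3 = (7.3 − 1.5)/2 = 2.9 m; q_3 = 0.24 × 0.22 × 2.9 = 0.1531 m³/s
w_4 = (8.8 − 3.5)/2 = 2.65 m; q_4 = 0.36 × 0.36 × 2.65 = 0.3434 m³/s
w_5 = (16.0 − 7.3)/2 = 4.35 m; q_5 = 0.36 × 0.33 × 4.35 = 0.5168 m³/s
w_6 = (18.8 − 8.8)/2 = 5 m; q_6 = 0.31 × 0.32 × 5 = 0.4960 m³/s
w_7 = (22.2 − 16.0)/2 = 3.1 m; q_7 = 0.25 × 0.19 × 3.1 = 0.1473 m³/s
Stations 1, 8 contribute zero (depth or velocity is 0).
Q = Σ qᵢ = 1.723 m³/s

1.72 m³/s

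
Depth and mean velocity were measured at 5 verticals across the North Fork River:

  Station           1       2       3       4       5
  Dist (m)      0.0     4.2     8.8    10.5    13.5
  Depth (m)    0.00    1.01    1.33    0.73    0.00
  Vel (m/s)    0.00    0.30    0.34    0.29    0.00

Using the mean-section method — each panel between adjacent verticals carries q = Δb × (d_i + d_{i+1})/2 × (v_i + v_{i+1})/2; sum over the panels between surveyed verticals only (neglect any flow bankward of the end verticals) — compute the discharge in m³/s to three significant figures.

Panel 1-2: Δb = 4.2 m, d̄ = (0.00+1.01)/2 = 0.505, v̄ = (0.00+0.30)/2 = 0.15 → q = 4.2×0.505×0.15 = 0.3182 m³/s
Panel 2-3: Δb = 4.6 m, d̄ = (1.01+1.33)/2 = 1.17, v̄ = (0.30+0.34)/2 = 0.32 → q = 4.6×1.17×0.32 = 1.722 m³/s
Panel 3-4: Δb = 1.7 m, d̄ = (1.33+0.73)/2 = 1.03, v̄ = (0.34+0.29)/2 = 0.315 → q = 1.7×1.03×0.315 = 0.5516 m³/s
Panel 4-5: Δb = 3 m, d̄ = (0.73+0.00)/2 = 0.365, v̄ = (0.29+0.00)/2 = 0.145 → q = 3×0.365×0.145 = 0.1588 m³/s
Q = Σ q = 2.751 m³/s

2.75 m³/s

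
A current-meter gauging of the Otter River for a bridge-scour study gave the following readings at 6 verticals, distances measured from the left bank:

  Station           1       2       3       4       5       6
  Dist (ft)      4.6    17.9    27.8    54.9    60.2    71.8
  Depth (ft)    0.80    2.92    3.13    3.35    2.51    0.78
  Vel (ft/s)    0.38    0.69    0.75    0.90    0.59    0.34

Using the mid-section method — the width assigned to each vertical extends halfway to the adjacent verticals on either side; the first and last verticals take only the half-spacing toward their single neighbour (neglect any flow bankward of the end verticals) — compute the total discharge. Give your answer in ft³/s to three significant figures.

w_1 = (17.9 − 4.6)/2 = 6.65 ft; q_1 = 0.38 × 0.80 × 6.65 = 2.022 ft³/s
w_2 = (27.8 − 4.6)/2 = 11.6 ft; q_2 = 0.69 × 2.92 × 11.6 = 23.37 ft³/s
w_3 = (54.9 − 17.9)/2 = 18.5 ft; q_3 = 0.75 × 3.13 × 18.5 = 43.43 ft³/s
w_4 = (60.2 − 27.8)/2 = 16.2 ft; q_4 = 0.90 × 3.35 × 16.2 = 48.84 ft³/s
w_5 = (71.8 − 54.9)/2 = 8.45 ft; q_5 = 0.59 × 2.51 × 8.45 = 12.51 ft³/s
w_6 = (71.8 − 60.2)/2 = 5.8 ft; q_6 = 0.34 × 0.78 × 5.8 = 1.538 ft³/s
Q = Σ qᵢ = 131.7 ft³/s

132 ft³/s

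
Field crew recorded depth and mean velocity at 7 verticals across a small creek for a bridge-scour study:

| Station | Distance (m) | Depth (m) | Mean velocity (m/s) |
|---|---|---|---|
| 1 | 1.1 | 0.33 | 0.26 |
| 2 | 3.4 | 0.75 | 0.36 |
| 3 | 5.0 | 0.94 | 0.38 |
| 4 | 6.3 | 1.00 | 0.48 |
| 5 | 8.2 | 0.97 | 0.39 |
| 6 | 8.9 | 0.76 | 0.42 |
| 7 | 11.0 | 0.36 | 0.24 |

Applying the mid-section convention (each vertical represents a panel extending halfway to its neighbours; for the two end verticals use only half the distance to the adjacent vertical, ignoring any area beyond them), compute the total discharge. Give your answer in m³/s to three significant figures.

2.94 m³/s

w_1 = (3.4 − 1.1)/2 = 1.15 m; q_1 = 0.26 × 0.33 × 1.15 = 0.09867 m³/s
w_2 = (5.0 − 1.1)/2 = 1.95 m; q_2 = 0.36 × 0.75 × 1.95 = 0.5265 m³/s
w_3 = (6.3 − 3.4)/2 = 1.45 m; q_3 = 0.38 × 0.94 × 1.45 = 0.5179 m³/s
w_4 = (8.2 − 5.0)/2 = 1.6 m; q_4 = 0.48 × 1.00 × 1.6 = 0.7680 m³/s
w_5 = (8.9 − 6.3)/2 = 1.3 m; q_5 = 0.39 × 0.97 × 1.3 = 0.4918 m³/s
w_6 = (11.0 − 8.2)/2 = 1.4 m; q_6 = 0.42 × 0.76 × 1.4 = 0.4469 m³/s
w_7 = (11.0 − 8.9)/2 = 1.05 m; q_7 = 0.24 × 0.36 × 1.05 = 0.09072 m³/s
Q = Σ qᵢ = 2.941 m³/s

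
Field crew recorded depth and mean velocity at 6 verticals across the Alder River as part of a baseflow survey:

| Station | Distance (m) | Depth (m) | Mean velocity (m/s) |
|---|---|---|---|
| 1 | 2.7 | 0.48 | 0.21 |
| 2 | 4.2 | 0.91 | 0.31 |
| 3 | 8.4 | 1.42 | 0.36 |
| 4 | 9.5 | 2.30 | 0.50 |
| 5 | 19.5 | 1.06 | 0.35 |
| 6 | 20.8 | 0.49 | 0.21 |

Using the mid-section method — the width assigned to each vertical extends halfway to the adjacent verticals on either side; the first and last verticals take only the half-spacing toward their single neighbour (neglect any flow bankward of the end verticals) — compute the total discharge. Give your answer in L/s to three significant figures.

10800 L/s

w_1 = (4.2 − 2.7)/2 = 0.75 m; q_1 = 0.21 × 0.48 × 0.75 = 0.07560 m³/s
w_2 = (8.4 − 2.7)/2 = 2.85 m; q_2 = 0.31 × 0.91 × 2.85 = 0.8040 m³/s
w_3 = (9.5 − 4.2)/2 = 2.65 m; q_3 = 0.36 × 1.42 × 2.65 = 1.355 m³/s
w_4 = (19.5 − 8.4)/2 = 5.55 m; q_4 = 0.50 × 2.30 × 5.55 = 6.383 m³/s
w_5 = (20.8 − 9.5)/2 = 5.65 m; q_5 = 0.35 × 1.06 × 5.65 = 2.096 m³/s
w_6 = (20.8 − 19.5)/2 = 0.65 m; q_6 = 0.21 × 0.49 × 0.65 = 0.06689 m³/s
Q = Σ qᵢ = 10.78 m³/s
= 10.78 × 1000 = 10780 L/s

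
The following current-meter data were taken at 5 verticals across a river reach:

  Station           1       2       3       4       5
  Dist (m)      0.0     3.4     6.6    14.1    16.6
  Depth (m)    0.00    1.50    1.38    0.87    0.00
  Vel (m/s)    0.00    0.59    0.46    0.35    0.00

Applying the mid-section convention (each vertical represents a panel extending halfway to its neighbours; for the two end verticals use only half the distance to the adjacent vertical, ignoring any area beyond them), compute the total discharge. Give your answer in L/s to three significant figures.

w_2 = (6.6 − 0.0)/2 = 3.3 m; q_2 = 0.59 × 1.50 × 3.3 = 2.921 m³/s
w_3 = (14.1 − 3.4)/2 = 5.35 m; q_3 = 0.46 × 1.38 × 5.35 = 3.396 m³/s
w_4 = (16.6 − 6.6)/2 = 5 m; q_4 = 0.35 × 0.87 × 5 = 1.523 m³/s
Stations 1, 5 contribute zero (depth or velocity is 0).
Q = Σ qᵢ = 7.839 m³/s
= 7.839 × 1000 = 7839 L/s

7840 L/s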